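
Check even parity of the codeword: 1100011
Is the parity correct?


Number of 1s: 4

Yes, parity is correct (4 ones)


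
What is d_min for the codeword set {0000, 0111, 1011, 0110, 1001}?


Comparing all pairs, minimum distance: 1
Can detect 0 errors, correct 0 errors

1


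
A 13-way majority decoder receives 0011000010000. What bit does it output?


Ones: 3 out of 13
Threshold: 7

0 (3/13 voted 1)


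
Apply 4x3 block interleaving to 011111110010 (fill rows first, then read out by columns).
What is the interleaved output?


Matrix:
  011
  111
  110
  010
Read columns: 011011111100

011011111100


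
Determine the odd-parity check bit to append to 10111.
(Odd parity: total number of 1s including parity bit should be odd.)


Number of 1s in data: 4
Parity bit: 1

1


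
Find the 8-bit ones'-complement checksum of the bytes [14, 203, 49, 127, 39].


Sum = 432 mod 256 = 176
Complement = 79

79


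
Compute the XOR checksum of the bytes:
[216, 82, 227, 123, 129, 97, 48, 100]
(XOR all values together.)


XOR chain: 216 ^ 82 ^ 227 ^ 123 ^ 129 ^ 97 ^ 48 ^ 100 = 166

166


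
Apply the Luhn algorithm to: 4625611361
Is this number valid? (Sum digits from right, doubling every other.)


Luhn sum = 36
36 mod 10 = 6

Invalid (Luhn sum mod 10 = 6)


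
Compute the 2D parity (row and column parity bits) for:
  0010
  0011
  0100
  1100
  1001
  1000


Row parities: 101001
Column parities: 1000

Row P: 101001, Col P: 1000, Corner: 1


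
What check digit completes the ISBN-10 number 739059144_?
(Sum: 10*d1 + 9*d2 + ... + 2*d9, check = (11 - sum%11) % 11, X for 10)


Weighted sum: 268
268 mod 11 = 4

Check digit: 7


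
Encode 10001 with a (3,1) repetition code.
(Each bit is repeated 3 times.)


Each bit -> 3 copies

111000000000111


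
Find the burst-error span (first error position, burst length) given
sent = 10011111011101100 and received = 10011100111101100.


XOR: 00000011100000000

Burst at position 6, length 3


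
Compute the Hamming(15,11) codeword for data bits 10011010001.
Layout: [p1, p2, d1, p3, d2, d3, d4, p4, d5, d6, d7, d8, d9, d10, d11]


Parity bits: p1=1, p2=0, p3=0, p4=1

101000111010001


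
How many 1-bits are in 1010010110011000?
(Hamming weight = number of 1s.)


Counting 1s in 1010010110011000

7


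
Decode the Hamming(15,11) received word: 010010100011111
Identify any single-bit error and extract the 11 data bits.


Syndrome = 11: error at position 11

Data: 01010001111 (corrected bit 11)


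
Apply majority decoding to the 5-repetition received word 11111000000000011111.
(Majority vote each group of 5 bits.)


Groups: 11111, 00000, 00000, 11111
Majority votes: 1001

1001


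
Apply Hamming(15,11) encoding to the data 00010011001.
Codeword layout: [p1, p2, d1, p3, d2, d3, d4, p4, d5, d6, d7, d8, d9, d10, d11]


Parity bits: p1=1, p2=1, p3=1, p4=1

110100110011001


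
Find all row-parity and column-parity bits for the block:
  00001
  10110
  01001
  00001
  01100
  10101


Row parities: 110101
Column parities: 00110

Row P: 110101, Col P: 00110, Corner: 0


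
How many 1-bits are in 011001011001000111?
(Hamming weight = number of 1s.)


Counting 1s in 011001011001000111

9


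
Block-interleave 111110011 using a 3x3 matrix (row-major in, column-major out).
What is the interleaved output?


Matrix:
  111
  110
  011
Read columns: 110111101

110111101


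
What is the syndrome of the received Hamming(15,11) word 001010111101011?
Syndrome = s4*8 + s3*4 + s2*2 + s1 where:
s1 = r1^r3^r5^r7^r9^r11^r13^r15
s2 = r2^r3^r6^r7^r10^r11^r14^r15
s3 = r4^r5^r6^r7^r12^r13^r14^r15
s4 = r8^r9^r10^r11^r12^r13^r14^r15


s1=1, s2=1, s3=1, s4=0

Syndrome = 7 (error at position 7)


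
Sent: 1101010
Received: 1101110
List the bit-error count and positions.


XOR: 0000100

1 error(s) at position(s): 4


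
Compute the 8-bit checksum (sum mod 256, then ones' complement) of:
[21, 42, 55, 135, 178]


Sum = 431 mod 256 = 175
Complement = 80

80


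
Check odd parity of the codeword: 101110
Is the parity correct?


Number of 1s: 4

No, parity error (4 ones)


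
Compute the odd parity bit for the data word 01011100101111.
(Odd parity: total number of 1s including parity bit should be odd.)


Number of 1s in data: 9
Parity bit: 0

0


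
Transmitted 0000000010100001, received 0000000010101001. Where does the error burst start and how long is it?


XOR: 0000000000001000

Burst at position 12, length 1


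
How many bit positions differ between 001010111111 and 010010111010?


XOR: 011000000101
Count of 1s: 4

4


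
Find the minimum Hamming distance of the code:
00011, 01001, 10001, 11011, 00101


Comparing all pairs, minimum distance: 2
Can detect 1 errors, correct 0 errors

2


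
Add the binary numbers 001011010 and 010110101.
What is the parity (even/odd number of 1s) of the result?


001011010 = 90
010110101 = 181
Sum = 271 = 100001111
1s count = 5

odd parity (5 ones in 100001111)


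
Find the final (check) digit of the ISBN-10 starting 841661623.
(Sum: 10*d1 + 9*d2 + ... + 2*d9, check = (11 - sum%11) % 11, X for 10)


Weighted sum: 243
243 mod 11 = 1

Check digit: X


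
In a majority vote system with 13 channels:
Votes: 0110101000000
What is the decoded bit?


Ones: 4 out of 13
Threshold: 7

0 (4/13 voted 1)


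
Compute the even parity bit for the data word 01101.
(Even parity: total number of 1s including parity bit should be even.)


Number of 1s in data: 3
Parity bit: 1

1


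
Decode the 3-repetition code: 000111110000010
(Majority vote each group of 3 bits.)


Groups: 000, 111, 110, 000, 010
Majority votes: 01100

01100


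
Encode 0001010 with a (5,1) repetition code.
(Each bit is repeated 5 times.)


Each bit -> 5 copies

00000000000000011111000001111100000


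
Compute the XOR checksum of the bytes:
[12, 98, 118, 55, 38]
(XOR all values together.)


XOR chain: 12 ^ 98 ^ 118 ^ 55 ^ 38 = 9

9


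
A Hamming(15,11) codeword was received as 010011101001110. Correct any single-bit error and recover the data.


Syndrome = 0: no error detected

Data: 01111001110 (no errors)


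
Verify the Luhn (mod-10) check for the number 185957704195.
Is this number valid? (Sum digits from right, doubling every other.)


Luhn sum = 56
56 mod 10 = 6

Invalid (Luhn sum mod 10 = 6)


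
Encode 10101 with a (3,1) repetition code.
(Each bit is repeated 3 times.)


Each bit -> 3 copies

111000111000111


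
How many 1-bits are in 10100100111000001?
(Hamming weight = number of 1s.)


Counting 1s in 10100100111000001

7


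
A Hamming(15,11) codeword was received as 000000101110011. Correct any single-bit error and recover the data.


Syndrome = 14: error at position 14

Data: 00011110001 (corrected bit 14)


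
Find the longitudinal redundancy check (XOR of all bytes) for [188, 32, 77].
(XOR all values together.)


XOR chain: 188 ^ 32 ^ 77 = 209

209


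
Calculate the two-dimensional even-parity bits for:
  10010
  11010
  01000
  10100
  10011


Row parities: 01101
Column parities: 00111

Row P: 01101, Col P: 00111, Corner: 1


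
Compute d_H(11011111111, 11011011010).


XOR: 00000100101
Count of 1s: 3

3


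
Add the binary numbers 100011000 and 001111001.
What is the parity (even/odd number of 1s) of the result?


100011000 = 280
001111001 = 121
Sum = 401 = 110010001
1s count = 4

even parity (4 ones in 110010001)


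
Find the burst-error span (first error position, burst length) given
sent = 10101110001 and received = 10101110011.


XOR: 00000000010

Burst at position 9, length 1


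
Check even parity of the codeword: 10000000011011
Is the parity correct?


Number of 1s: 5

No, parity error (5 ones)


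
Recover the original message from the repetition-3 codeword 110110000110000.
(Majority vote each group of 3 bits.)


Groups: 110, 110, 000, 110, 000
Majority votes: 11010

11010


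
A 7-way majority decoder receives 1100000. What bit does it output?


Ones: 2 out of 7
Threshold: 4

0 (2/7 voted 1)


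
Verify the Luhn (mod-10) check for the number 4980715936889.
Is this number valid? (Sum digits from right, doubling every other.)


Luhn sum = 74
74 mod 10 = 4

Invalid (Luhn sum mod 10 = 4)


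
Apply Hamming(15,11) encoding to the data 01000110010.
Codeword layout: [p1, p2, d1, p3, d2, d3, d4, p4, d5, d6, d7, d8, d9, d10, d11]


Parity bits: p1=0, p2=1, p3=0, p4=1

010010010110010


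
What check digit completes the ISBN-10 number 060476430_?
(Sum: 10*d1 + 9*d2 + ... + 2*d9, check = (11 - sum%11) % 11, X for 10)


Weighted sum: 179
179 mod 11 = 3

Check digit: 8


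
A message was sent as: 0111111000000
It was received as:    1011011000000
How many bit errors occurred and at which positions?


XOR: 1100100000000

3 error(s) at position(s): 0, 1, 4


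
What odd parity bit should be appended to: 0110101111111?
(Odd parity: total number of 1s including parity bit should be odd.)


Number of 1s in data: 10
Parity bit: 1

1


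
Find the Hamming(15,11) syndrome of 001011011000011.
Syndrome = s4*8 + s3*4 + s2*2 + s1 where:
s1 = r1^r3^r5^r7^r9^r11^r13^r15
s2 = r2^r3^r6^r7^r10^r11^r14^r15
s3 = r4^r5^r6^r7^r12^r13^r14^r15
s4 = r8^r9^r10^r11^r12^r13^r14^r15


s1=0, s2=0, s3=0, s4=0

Syndrome = 0 (no error)


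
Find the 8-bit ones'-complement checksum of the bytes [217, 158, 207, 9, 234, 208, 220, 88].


Sum = 1341 mod 256 = 61
Complement = 194

194


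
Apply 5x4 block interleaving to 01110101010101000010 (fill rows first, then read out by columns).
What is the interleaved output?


Matrix:
  0111
  0101
  0101
  0100
  0010
Read columns: 00000111101000111100

00000111101000111100


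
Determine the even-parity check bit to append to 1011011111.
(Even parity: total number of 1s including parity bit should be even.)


Number of 1s in data: 8
Parity bit: 0

0


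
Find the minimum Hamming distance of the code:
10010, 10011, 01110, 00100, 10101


Comparing all pairs, minimum distance: 1
Can detect 0 errors, correct 0 errors

1


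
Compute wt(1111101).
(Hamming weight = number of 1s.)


Counting 1s in 1111101

6


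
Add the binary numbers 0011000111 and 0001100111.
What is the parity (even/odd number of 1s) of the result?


0011000111 = 199
0001100111 = 103
Sum = 302 = 100101110
1s count = 5

odd parity (5 ones in 100101110)


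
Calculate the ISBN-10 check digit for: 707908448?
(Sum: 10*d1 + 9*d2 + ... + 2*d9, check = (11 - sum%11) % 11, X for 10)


Weighted sum: 273
273 mod 11 = 9

Check digit: 2


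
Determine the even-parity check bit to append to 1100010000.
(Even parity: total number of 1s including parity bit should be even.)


Number of 1s in data: 3
Parity bit: 1

1


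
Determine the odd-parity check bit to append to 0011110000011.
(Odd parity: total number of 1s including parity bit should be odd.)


Number of 1s in data: 6
Parity bit: 1

1


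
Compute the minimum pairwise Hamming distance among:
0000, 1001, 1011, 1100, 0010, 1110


Comparing all pairs, minimum distance: 1
Can detect 0 errors, correct 0 errors

1


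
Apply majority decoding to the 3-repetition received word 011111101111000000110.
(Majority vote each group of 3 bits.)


Groups: 011, 111, 101, 111, 000, 000, 110
Majority votes: 1111001

1111001


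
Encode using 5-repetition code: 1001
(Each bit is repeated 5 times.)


Each bit -> 5 copies

11111000000000011111


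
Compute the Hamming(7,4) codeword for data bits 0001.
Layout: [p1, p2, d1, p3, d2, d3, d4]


Parity bits: p1=1, p2=1, p3=1

1101001


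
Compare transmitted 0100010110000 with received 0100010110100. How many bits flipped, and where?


XOR: 0000000000100

1 error(s) at position(s): 10


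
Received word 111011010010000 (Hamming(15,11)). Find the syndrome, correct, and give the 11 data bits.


Syndrome = 0: no error detected

Data: 11100010000 (no errors)


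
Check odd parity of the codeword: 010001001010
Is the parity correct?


Number of 1s: 4

No, parity error (4 ones)


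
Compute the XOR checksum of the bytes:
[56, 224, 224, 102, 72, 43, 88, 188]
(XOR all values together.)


XOR chain: 56 ^ 224 ^ 224 ^ 102 ^ 72 ^ 43 ^ 88 ^ 188 = 217

217


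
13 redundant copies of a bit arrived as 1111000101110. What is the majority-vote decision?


Ones: 8 out of 13
Threshold: 7

1 (8/13 voted 1)


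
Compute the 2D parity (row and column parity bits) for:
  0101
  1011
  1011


Row parities: 011
Column parities: 0101

Row P: 011, Col P: 0101, Corner: 0


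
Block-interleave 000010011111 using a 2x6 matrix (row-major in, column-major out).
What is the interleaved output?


Matrix:
  000010
  011111
Read columns: 000101011101

000101011101


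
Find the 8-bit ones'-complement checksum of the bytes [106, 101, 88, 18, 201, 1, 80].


Sum = 595 mod 256 = 83
Complement = 172

172


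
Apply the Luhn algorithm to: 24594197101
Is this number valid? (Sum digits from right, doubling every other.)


Luhn sum = 46
46 mod 10 = 6

Invalid (Luhn sum mod 10 = 6)


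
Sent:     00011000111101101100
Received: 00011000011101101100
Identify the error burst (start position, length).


XOR: 00000000100000000000

Burst at position 8, length 1


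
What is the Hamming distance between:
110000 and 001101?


XOR: 111101
Count of 1s: 5

5


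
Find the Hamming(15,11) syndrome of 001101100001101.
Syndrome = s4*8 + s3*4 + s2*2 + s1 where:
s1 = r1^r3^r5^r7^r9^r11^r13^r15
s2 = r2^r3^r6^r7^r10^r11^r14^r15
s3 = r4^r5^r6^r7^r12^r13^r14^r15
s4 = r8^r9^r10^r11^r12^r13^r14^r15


s1=0, s2=0, s3=0, s4=1

Syndrome = 8 (error at position 8)


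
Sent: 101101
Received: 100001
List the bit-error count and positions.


XOR: 001100

2 error(s) at position(s): 2, 3


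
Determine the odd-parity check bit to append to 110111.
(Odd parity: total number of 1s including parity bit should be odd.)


Number of 1s in data: 5
Parity bit: 0

0


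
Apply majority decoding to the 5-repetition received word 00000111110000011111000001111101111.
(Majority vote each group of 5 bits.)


Groups: 00000, 11111, 00000, 11111, 00000, 11111, 01111
Majority votes: 0101011

0101011


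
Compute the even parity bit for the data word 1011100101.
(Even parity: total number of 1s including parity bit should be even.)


Number of 1s in data: 6
Parity bit: 0

0


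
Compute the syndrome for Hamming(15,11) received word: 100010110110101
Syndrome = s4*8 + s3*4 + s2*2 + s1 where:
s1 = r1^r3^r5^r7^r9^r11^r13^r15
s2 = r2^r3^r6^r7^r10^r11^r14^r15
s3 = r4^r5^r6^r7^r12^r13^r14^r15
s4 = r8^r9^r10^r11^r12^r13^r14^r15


s1=0, s2=0, s3=0, s4=1

Syndrome = 8 (error at position 8)


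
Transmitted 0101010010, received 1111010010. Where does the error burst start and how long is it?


XOR: 1010000000

Burst at position 0, length 3


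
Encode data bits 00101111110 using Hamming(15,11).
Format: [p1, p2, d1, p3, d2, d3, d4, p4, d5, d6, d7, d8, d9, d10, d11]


Parity bits: p1=1, p2=0, p3=0, p4=0

100001001111110


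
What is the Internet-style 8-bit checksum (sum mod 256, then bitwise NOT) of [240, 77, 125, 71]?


Sum = 513 mod 256 = 1
Complement = 254

254


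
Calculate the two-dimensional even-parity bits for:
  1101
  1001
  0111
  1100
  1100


Row parities: 10100
Column parities: 0011

Row P: 10100, Col P: 0011, Corner: 0


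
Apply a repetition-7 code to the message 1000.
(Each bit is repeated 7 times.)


Each bit -> 7 copies

1111111000000000000000000000


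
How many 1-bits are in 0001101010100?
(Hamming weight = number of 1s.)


Counting 1s in 0001101010100

5


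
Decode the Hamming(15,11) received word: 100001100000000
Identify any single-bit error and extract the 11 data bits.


Syndrome = 0: no error detected

Data: 00110000000 (no errors)


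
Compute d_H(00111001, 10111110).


XOR: 10000111
Count of 1s: 4

4


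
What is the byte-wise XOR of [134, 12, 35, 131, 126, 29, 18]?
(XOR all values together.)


XOR chain: 134 ^ 12 ^ 35 ^ 131 ^ 126 ^ 29 ^ 18 = 91

91


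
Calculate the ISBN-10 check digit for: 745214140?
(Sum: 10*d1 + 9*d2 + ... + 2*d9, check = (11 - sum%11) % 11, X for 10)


Weighted sum: 202
202 mod 11 = 4

Check digit: 7


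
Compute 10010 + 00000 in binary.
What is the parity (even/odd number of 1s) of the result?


10010 = 18
00000 = 0
Sum = 18 = 10010
1s count = 2

even parity (2 ones in 10010)


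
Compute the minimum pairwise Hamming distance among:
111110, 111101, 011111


Comparing all pairs, minimum distance: 2
Can detect 1 errors, correct 0 errors

2


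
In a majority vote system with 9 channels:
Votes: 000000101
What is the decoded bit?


Ones: 2 out of 9
Threshold: 5

0 (2/9 voted 1)


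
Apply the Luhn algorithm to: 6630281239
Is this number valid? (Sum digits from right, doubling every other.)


Luhn sum = 46
46 mod 10 = 6

Invalid (Luhn sum mod 10 = 6)


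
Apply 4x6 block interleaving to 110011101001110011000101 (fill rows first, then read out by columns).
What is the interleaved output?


Matrix:
  110011
  101001
  110011
  000101
Read columns: 111010100100000110101111

111010100100000110101111


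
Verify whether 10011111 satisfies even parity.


Number of 1s: 6

Yes, parity is correct (6 ones)


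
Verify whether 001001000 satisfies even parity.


Number of 1s: 2

Yes, parity is correct (2 ones)


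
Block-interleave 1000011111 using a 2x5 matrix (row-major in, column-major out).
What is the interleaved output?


Matrix:
  10000
  11111
Read columns: 1101010101

1101010101


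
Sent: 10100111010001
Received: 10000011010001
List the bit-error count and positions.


XOR: 00100100000000

2 error(s) at position(s): 2, 5


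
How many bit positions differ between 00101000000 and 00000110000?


XOR: 00101110000
Count of 1s: 4

4


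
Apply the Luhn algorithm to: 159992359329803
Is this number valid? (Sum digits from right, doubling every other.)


Luhn sum = 74
74 mod 10 = 4

Invalid (Luhn sum mod 10 = 4)


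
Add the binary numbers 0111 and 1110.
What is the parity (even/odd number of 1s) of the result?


0111 = 7
1110 = 14
Sum = 21 = 10101
1s count = 3

odd parity (3 ones in 10101)


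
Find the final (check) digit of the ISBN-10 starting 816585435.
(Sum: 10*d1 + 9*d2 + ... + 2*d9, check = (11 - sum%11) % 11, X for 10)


Weighted sum: 280
280 mod 11 = 5

Check digit: 6


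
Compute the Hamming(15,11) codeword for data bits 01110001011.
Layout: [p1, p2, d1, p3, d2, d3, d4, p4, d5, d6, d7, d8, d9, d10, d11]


Parity bits: p1=1, p2=0, p3=0, p4=1

100011110001011


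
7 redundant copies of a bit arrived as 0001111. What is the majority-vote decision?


Ones: 4 out of 7
Threshold: 4

1 (4/7 voted 1)


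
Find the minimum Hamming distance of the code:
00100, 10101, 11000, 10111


Comparing all pairs, minimum distance: 1
Can detect 0 errors, correct 0 errors

1


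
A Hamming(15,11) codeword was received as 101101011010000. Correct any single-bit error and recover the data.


Syndrome = 10: error at position 10

Data: 10101110000 (corrected bit 10)


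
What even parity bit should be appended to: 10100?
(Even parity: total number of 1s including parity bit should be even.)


Number of 1s in data: 2
Parity bit: 0

0


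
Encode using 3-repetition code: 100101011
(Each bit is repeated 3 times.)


Each bit -> 3 copies

111000000111000111000111111


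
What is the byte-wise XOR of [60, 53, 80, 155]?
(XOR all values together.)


XOR chain: 60 ^ 53 ^ 80 ^ 155 = 194

194


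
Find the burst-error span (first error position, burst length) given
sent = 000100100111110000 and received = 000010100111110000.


XOR: 000110000000000000

Burst at position 3, length 2


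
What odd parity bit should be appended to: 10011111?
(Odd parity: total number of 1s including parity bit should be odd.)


Number of 1s in data: 6
Parity bit: 1

1


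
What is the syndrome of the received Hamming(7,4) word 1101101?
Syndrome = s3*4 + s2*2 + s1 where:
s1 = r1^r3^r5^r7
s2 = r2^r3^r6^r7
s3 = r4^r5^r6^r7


s1=1, s2=0, s3=1

Syndrome = 5 (error at position 5)


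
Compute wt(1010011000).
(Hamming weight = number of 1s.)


Counting 1s in 1010011000

4


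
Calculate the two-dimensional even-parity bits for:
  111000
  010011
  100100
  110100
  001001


Row parities: 11010
Column parities: 110010

Row P: 11010, Col P: 110010, Corner: 1


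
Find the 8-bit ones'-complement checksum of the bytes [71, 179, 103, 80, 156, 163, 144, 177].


Sum = 1073 mod 256 = 49
Complement = 206

206


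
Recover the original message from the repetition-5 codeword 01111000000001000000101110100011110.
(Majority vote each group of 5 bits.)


Groups: 01111, 00000, 00010, 00000, 10111, 01000, 11110
Majority votes: 1000101

1000101


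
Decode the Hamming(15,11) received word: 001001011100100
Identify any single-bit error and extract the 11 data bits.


Syndrome = 3: error at position 3

Data: 00101100100 (corrected bit 3)


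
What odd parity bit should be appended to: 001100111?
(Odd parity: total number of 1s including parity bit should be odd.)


Number of 1s in data: 5
Parity bit: 0

0


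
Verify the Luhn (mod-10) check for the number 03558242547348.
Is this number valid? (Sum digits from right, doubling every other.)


Luhn sum = 57
57 mod 10 = 7

Invalid (Luhn sum mod 10 = 7)


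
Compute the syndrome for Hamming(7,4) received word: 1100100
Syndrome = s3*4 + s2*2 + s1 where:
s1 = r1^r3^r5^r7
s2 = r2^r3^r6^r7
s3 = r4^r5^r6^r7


s1=0, s2=1, s3=1

Syndrome = 6 (error at position 6)


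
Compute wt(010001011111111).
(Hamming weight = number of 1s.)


Counting 1s in 010001011111111

10


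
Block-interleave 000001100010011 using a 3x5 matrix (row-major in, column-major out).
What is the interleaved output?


Matrix:
  00000
  11000
  10011
Read columns: 011010000001001

011010000001001


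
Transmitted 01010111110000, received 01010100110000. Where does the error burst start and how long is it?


XOR: 00000011000000

Burst at position 6, length 2


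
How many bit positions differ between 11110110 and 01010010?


XOR: 10100100
Count of 1s: 3

3


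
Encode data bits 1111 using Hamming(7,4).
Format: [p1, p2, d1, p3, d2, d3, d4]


Parity bits: p1=1, p2=1, p3=1

1111111


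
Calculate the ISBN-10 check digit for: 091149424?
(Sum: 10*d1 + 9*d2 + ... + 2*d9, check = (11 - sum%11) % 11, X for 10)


Weighted sum: 195
195 mod 11 = 8

Check digit: 3


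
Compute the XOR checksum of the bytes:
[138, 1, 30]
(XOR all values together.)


XOR chain: 138 ^ 1 ^ 30 = 149

149


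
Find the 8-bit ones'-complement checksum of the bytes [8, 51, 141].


Sum = 200 mod 256 = 200
Complement = 55

55


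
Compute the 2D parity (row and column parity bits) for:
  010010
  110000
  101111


Row parities: 001
Column parities: 001101

Row P: 001, Col P: 001101, Corner: 1


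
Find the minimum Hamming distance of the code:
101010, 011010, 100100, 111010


Comparing all pairs, minimum distance: 1
Can detect 0 errors, correct 0 errors

1


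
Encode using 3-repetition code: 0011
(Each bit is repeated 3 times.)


Each bit -> 3 copies

000000111111


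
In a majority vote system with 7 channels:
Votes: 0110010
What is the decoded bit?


Ones: 3 out of 7
Threshold: 4

0 (3/7 voted 1)


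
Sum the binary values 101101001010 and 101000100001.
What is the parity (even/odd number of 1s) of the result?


101101001010 = 2890
101000100001 = 2593
Sum = 5483 = 1010101101011
1s count = 8

even parity (8 ones in 1010101101011)


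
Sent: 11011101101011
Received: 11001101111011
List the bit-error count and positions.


XOR: 00010000010000

2 error(s) at position(s): 3, 9


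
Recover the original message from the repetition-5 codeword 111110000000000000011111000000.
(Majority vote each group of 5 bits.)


Groups: 11111, 00000, 00000, 00001, 11110, 00000
Majority votes: 100010

100010


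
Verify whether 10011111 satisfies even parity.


Number of 1s: 6

Yes, parity is correct (6 ones)


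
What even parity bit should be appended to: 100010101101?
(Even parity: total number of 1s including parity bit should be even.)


Number of 1s in data: 6
Parity bit: 0

0


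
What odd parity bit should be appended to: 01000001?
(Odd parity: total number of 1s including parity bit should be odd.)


Number of 1s in data: 2
Parity bit: 1

1


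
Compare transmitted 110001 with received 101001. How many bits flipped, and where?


XOR: 011000

2 error(s) at position(s): 1, 2


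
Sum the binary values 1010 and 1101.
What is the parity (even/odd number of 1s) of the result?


1010 = 10
1101 = 13
Sum = 23 = 10111
1s count = 4

even parity (4 ones in 10111)


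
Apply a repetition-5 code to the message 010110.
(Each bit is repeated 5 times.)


Each bit -> 5 copies

000001111100000111111111100000


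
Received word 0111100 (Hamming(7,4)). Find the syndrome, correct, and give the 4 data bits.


Syndrome = 0: no error detected

Data: 1100 (no errors)


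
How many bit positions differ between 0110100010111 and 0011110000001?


XOR: 0101010010110
Count of 1s: 6

6


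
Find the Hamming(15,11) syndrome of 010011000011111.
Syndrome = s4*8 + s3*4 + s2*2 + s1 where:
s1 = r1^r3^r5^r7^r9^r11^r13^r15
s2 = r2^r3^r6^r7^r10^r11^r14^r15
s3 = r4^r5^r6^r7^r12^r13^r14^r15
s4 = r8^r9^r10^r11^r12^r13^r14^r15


s1=0, s2=1, s3=0, s4=1

Syndrome = 10 (error at position 10)


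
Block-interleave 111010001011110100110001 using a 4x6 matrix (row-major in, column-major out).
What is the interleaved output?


Matrix:
  111010
  001011
  110100
  110001
Read columns: 101110111100001011000101

101110111100001011000101


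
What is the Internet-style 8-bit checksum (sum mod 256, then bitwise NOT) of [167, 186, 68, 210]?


Sum = 631 mod 256 = 119
Complement = 136

136


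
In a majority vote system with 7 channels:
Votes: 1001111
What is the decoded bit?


Ones: 5 out of 7
Threshold: 4

1 (5/7 voted 1)


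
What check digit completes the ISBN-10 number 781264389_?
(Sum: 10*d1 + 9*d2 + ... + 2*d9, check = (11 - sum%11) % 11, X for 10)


Weighted sum: 274
274 mod 11 = 10

Check digit: 1


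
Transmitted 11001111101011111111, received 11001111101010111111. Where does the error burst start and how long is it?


XOR: 00000000000001000000

Burst at position 13, length 1


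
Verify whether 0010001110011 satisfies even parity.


Number of 1s: 6

Yes, parity is correct (6 ones)


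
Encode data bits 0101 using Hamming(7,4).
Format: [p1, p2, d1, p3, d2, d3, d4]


Parity bits: p1=0, p2=1, p3=0

0100101


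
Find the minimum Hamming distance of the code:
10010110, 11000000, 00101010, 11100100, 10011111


Comparing all pairs, minimum distance: 2
Can detect 1 errors, correct 0 errors

2


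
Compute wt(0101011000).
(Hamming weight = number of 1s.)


Counting 1s in 0101011000

4


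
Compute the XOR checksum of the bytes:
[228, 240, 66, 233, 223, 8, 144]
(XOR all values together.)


XOR chain: 228 ^ 240 ^ 66 ^ 233 ^ 223 ^ 8 ^ 144 = 248

248


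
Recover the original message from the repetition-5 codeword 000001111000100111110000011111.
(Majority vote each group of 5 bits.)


Groups: 00000, 11110, 00100, 11111, 00000, 11111
Majority votes: 010101

010101


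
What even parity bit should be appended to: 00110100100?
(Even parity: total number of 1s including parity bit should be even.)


Number of 1s in data: 4
Parity bit: 0

0


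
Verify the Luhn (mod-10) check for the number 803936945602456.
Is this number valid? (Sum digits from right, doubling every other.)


Luhn sum = 66
66 mod 10 = 6

Invalid (Luhn sum mod 10 = 6)


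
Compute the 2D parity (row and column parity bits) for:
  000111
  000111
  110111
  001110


Row parities: 1111
Column parities: 111001

Row P: 1111, Col P: 111001, Corner: 0


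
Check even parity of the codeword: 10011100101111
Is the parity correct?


Number of 1s: 9

No, parity error (9 ones)


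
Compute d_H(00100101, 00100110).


XOR: 00000011
Count of 1s: 2

2


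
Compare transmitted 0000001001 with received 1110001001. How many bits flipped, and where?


XOR: 1110000000

3 error(s) at position(s): 0, 1, 2


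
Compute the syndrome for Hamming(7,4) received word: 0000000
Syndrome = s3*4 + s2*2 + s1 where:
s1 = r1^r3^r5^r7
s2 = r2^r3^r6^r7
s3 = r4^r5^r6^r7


s1=0, s2=0, s3=0

Syndrome = 0 (no error)


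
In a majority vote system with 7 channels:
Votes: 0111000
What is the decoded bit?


Ones: 3 out of 7
Threshold: 4

0 (3/7 voted 1)


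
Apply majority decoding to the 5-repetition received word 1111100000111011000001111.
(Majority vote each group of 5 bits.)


Groups: 11111, 00000, 11101, 10000, 01111
Majority votes: 10101

10101


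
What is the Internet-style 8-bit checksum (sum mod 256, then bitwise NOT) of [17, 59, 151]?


Sum = 227 mod 256 = 227
Complement = 28

28


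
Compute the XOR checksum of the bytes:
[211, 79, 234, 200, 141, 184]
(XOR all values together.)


XOR chain: 211 ^ 79 ^ 234 ^ 200 ^ 141 ^ 184 = 139

139


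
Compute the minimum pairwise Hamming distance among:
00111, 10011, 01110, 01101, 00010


Comparing all pairs, minimum distance: 2
Can detect 1 errors, correct 0 errors

2


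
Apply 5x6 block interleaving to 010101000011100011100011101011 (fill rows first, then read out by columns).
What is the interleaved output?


Matrix:
  010101
  000011
  100011
  100011
  101011
Read columns: 001111000000001100000111111111

001111000000001100000111111111


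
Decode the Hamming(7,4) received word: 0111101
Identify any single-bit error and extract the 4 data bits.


Syndrome = 7: error at position 7

Data: 1100 (corrected bit 7)


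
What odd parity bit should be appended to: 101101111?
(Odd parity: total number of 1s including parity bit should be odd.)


Number of 1s in data: 7
Parity bit: 0

0


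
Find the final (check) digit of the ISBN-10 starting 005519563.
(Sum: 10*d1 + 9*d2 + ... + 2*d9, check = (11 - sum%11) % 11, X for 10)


Weighted sum: 170
170 mod 11 = 5

Check digit: 6


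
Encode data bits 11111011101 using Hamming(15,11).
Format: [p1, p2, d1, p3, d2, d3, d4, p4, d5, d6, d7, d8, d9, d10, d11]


Parity bits: p1=1, p2=1, p3=0, p4=1

111011111011101


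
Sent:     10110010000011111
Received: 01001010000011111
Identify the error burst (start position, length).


XOR: 11111000000000000

Burst at position 0, length 5


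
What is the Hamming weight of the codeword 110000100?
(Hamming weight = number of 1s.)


Counting 1s in 110000100

3


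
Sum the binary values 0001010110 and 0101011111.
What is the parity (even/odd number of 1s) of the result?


0001010110 = 86
0101011111 = 351
Sum = 437 = 110110101
1s count = 6

even parity (6 ones in 110110101)


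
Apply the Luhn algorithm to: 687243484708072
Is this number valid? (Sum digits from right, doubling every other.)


Luhn sum = 68
68 mod 10 = 8

Invalid (Luhn sum mod 10 = 8)


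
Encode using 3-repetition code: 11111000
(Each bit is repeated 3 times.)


Each bit -> 3 copies

111111111111111000000000


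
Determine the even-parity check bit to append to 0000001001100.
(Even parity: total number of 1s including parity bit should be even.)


Number of 1s in data: 3
Parity bit: 1

1


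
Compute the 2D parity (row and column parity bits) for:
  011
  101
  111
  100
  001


Row parities: 00111
Column parities: 100

Row P: 00111, Col P: 100, Corner: 1


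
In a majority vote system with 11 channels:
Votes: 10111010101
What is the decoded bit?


Ones: 7 out of 11
Threshold: 6

1 (7/11 voted 1)


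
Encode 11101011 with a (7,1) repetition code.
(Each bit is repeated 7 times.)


Each bit -> 7 copies

11111111111111111111100000001111111000000011111111111111


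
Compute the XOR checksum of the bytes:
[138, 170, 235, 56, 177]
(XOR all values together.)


XOR chain: 138 ^ 170 ^ 235 ^ 56 ^ 177 = 66

66


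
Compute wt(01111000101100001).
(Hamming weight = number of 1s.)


Counting 1s in 01111000101100001

8


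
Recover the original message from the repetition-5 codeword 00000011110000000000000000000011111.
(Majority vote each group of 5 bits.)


Groups: 00000, 01111, 00000, 00000, 00000, 00000, 11111
Majority votes: 0100001

0100001


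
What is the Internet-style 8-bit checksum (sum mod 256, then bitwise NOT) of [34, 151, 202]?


Sum = 387 mod 256 = 131
Complement = 124

124


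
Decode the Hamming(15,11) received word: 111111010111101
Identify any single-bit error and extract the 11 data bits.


Syndrome = 0: no error detected

Data: 11100111101 (no errors)


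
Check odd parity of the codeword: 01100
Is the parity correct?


Number of 1s: 2

No, parity error (2 ones)


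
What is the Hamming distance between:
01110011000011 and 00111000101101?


XOR: 01001011101110
Count of 1s: 8

8


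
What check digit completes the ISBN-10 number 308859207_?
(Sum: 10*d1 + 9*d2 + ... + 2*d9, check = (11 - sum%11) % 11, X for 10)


Weighted sum: 247
247 mod 11 = 5

Check digit: 6


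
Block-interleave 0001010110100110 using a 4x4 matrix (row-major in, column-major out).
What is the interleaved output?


Matrix:
  0001
  0101
  1010
  0110
Read columns: 0010010100111100

0010010100111100


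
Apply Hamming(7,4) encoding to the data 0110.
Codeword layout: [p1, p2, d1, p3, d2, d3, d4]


Parity bits: p1=1, p2=1, p3=0

1100110


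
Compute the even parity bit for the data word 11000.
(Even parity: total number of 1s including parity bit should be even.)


Number of 1s in data: 2
Parity bit: 0

0


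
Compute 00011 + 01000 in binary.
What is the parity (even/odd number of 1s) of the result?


00011 = 3
01000 = 8
Sum = 11 = 1011
1s count = 3

odd parity (3 ones in 1011)


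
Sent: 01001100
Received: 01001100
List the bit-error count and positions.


XOR: 00000000

0 errors (received matches sent)


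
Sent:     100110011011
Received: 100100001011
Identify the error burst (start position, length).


XOR: 000010010000

Burst at position 4, length 4


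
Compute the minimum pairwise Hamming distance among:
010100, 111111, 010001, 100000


Comparing all pairs, minimum distance: 2
Can detect 1 errors, correct 0 errors

2


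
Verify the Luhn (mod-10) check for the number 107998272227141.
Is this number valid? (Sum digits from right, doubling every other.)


Luhn sum = 63
63 mod 10 = 3

Invalid (Luhn sum mod 10 = 3)


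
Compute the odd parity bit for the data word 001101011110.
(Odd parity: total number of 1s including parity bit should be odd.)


Number of 1s in data: 7
Parity bit: 0

0


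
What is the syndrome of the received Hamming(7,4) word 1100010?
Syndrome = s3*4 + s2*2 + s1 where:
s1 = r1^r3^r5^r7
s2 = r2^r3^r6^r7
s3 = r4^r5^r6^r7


s1=1, s2=0, s3=1

Syndrome = 5 (error at position 5)


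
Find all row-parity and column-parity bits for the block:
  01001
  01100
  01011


Row parities: 001
Column parities: 01110

Row P: 001, Col P: 01110, Corner: 1


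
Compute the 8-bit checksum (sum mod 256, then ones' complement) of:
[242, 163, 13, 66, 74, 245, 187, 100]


Sum = 1090 mod 256 = 66
Complement = 189

189


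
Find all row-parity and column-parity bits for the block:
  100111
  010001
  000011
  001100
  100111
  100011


Row parities: 000001
Column parities: 111101

Row P: 000001, Col P: 111101, Corner: 1


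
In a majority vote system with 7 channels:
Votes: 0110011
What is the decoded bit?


Ones: 4 out of 7
Threshold: 4

1 (4/7 voted 1)


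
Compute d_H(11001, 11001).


XOR: 00000
Count of 1s: 0

0


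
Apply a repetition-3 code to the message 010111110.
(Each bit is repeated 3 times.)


Each bit -> 3 copies

000111000111111111111111000


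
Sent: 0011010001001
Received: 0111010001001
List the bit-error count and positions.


XOR: 0100000000000

1 error(s) at position(s): 1


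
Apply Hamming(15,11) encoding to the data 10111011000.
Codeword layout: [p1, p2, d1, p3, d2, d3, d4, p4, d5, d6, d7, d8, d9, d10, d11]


Parity bits: p1=0, p2=0, p3=1, p4=1

001101111011000


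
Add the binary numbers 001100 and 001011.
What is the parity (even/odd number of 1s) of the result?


001100 = 12
001011 = 11
Sum = 23 = 10111
1s count = 4

even parity (4 ones in 10111)


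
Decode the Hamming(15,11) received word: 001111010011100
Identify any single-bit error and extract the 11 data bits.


Syndrome = 6: error at position 6

Data: 11000011100 (corrected bit 6)


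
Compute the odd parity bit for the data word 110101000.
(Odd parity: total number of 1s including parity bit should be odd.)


Number of 1s in data: 4
Parity bit: 1

1


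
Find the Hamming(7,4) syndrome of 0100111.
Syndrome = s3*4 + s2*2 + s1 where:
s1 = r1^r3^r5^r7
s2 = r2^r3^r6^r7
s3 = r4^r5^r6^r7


s1=0, s2=1, s3=1

Syndrome = 6 (error at position 6)


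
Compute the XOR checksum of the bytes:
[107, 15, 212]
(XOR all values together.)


XOR chain: 107 ^ 15 ^ 212 = 176

176


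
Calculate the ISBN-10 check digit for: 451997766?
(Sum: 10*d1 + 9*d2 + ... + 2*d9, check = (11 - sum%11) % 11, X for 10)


Weighted sum: 303
303 mod 11 = 6

Check digit: 5


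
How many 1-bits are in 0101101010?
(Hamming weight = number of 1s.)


Counting 1s in 0101101010

5


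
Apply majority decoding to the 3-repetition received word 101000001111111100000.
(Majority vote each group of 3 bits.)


Groups: 101, 000, 001, 111, 111, 100, 000
Majority votes: 1001100

1001100


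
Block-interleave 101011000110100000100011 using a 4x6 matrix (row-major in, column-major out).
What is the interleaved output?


Matrix:
  101011
  000110
  100000
  100011
Read columns: 101100001000010011011001

101100001000010011011001


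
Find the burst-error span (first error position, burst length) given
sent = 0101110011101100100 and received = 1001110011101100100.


XOR: 1100000000000000000

Burst at position 0, length 2


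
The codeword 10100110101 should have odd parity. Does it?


Number of 1s: 6

No, parity error (6 ones)


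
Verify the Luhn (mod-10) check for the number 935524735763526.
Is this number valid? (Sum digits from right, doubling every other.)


Luhn sum = 81
81 mod 10 = 1

Invalid (Luhn sum mod 10 = 1)


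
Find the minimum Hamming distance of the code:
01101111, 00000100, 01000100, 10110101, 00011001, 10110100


Comparing all pairs, minimum distance: 1
Can detect 0 errors, correct 0 errors

1


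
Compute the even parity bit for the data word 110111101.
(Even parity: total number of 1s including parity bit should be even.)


Number of 1s in data: 7
Parity bit: 1

1


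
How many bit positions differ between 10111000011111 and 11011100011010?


XOR: 01100100000101
Count of 1s: 5

5


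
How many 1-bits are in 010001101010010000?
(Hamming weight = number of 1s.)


Counting 1s in 010001101010010000

6


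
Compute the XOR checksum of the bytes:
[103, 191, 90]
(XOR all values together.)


XOR chain: 103 ^ 191 ^ 90 = 130

130


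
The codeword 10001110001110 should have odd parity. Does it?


Number of 1s: 7

Yes, parity is correct (7 ones)
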